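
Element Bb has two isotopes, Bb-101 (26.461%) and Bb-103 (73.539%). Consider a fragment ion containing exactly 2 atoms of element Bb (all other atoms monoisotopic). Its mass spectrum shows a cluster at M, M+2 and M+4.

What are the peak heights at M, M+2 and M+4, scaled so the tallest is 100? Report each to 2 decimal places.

Expanding (0.26461 + 0.73539)^2:
P(M) = 0.26461^2 = 0.070018
P(M+2) = 2 × 0.26461^1 × 0.73539^1 = 0.389183
P(M+4) = 0.73539^2 = 0.540798
The M+4 peak is largest (0.540798); scaling to 100 gives 12.95 : 71.96 : 100.00.

12.95 : 71.96 : 100.00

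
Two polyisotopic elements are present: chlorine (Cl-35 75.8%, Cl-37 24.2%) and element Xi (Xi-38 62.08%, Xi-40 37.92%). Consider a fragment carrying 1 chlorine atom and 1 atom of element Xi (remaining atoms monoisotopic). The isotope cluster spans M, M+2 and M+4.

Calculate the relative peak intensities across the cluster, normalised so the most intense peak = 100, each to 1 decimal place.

Chlorine pattern (n=1): 0.7580 : 0.2420
Element Xi pattern (n=1): 0.6208 : 0.3792
Convolve the two distributions (both contribute in 2-u steps):
  M: 0.7580×0.6208 = 0.470566
  M+2: 0.7580×0.3792 + 0.2420×0.6208 = 0.437667
  M+4: 0.2420×0.3792 = 0.091766
Scale to base peak (0.470566) = 100: 100.0 : 93.0 : 19.5

100.0 : 93.0 : 19.5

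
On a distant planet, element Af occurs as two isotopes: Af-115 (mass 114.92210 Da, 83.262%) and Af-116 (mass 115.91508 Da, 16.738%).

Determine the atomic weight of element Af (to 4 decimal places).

Weight each isotope mass by its fractional abundance: 0.83262 × 114.92210 + 0.16738 × 115.91508
= 95.686439 + 19.401866 = 115.088305 Da

115.0883 Da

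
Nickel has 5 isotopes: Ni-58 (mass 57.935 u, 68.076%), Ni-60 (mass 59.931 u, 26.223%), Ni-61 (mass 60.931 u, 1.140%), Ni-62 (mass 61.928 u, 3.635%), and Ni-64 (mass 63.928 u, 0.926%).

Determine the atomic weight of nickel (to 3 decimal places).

Ar = Σ fᵢ·mᵢ = 0.68076 × 57.935 + 0.26223 × 59.931 + 0.01140 × 60.931 + 0.03635 × 61.928 + 0.00926 × 63.928
= 39.4398 + 15.7157 + 0.6946 + 2.2511 + 0.5920 = 58.6932 u

58.693 u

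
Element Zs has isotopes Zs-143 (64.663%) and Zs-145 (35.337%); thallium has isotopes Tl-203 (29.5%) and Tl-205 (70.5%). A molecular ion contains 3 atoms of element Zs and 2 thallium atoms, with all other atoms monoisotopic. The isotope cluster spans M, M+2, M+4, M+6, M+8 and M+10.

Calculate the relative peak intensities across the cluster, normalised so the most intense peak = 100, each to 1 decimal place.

6.9 : 44.4 : 100.0 : 95.6 : 40.8 : 6.5

Element Zs pattern (n=3): 0.27037563 : 0.44326417 : 0.24223476 : 0.04412544
Thallium pattern (n=2): 0.087025 : 0.41595 : 0.497025
Convolve the two distributions (both contribute in 2-u steps):
  M: 0.27037563×0.087025 = 0.023529
  M+2: 0.27037563×0.41595 + 0.44326417×0.087025 = 0.151038
  M+4: 0.27037563×0.497025 + 0.44326417×0.41595 + 0.24223476×0.087025 = 0.339840
  M+6: 0.44326417×0.497025 + 0.24223476×0.41595 + 0.04412544×0.087025 = 0.324911
  M+8: 0.24223476×0.497025 + 0.04412544×0.41595 = 0.138751
  M+10: 0.04412544×0.497025 = 0.021931
Scale to base peak (0.339840) = 100: 6.9 : 44.4 : 100.0 : 95.6 : 40.8 : 6.5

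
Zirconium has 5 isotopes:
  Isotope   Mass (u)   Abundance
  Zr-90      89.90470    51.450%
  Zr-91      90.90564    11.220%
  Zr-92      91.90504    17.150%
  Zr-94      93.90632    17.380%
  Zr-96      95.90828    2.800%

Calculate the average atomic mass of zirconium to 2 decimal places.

Average mass = Σ (abundance × isotope mass) = 0.51450 × 89.90470 + 0.11220 × 90.90564 + 0.17150 × 91.90504 + 0.17380 × 93.90632 + 0.02800 × 95.90828
= 46.255968 + 10.199613 + 15.761714 + 16.320918 + 2.685432 = 91.223645 u

91.22 u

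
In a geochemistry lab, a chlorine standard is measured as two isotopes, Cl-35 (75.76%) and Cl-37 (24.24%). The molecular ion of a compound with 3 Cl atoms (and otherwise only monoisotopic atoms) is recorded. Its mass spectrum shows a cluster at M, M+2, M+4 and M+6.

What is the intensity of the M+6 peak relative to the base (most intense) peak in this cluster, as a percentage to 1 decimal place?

3.3%

Term probabilities: M 0.4348, M+2 0.4174, M+4 0.1335, M+6 0.0142. Base peak = M.
P(M) = C(3,0) × 0.7576^3 × 0.2424^0 = 1 × 0.4348304 × 1.0000 = 0.434830 (base)
P(M+6) = C(3,3) × 0.7576^0 × 0.2424^3 = 1 × 1.0000 × 0.01424288 = 0.014243
Relative intensity = 0.014243 / 0.434830 × 100 = 3.3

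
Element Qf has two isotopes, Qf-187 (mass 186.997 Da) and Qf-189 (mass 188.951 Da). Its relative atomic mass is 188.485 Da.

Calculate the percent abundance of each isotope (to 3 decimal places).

Qf-187: 23.849%, Qf-189: 76.151%

Let x be the fractional abundance of Qf-187; then Qf-189 has abundance 1 − x.
186.997·x + 188.951·(1 − x) = 188.485
(186.997 − 188.951)·x = 188.485 − 188.951
x = -0.466 / -1.954 = 0.23849 → 23.849% Qf-187, 76.151% Qf-189.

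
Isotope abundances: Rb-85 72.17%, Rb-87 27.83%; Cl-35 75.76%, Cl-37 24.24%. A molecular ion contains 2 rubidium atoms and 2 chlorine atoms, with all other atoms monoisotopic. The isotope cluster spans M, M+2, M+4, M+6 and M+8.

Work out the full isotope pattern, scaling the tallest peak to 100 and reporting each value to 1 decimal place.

70.9 : 100.0 : 52.8 : 12.3 : 1.1

Rubidium pattern (n=2): 0.52085089 : 0.40169822 : 0.07745089
Chlorine pattern (n=2): 0.57395776 : 0.36728448 : 0.05875776
Convolve the two distributions (both contribute in 2-u steps):
  M: 0.52085089×0.57395776 = 0.298946
  M+2: 0.52085089×0.36728448 + 0.40169822×0.57395776 = 0.421858
  M+4: 0.52085089×0.05875776 + 0.40169822×0.36728448 + 0.07745089×0.57395776 = 0.222595
  M+6: 0.40169822×0.05875776 + 0.07745089×0.36728448 = 0.052049
  M+8: 0.07745089×0.05875776 = 0.004551
Scale to base peak (0.421858) = 100: 70.9 : 100.0 : 52.8 : 12.3 : 1.1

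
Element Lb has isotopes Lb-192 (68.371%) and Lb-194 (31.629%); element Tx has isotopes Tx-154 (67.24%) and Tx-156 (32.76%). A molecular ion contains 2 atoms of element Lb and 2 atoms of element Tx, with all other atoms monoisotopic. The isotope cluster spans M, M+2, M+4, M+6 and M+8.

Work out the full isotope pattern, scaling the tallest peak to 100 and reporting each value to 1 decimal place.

52.6 : 100.0 : 71.2 : 22.5 : 2.7

Element Lb pattern (n=2): 0.46745936 : 0.43250127 : 0.10003936
Element Tx pattern (n=2): 0.45212176 : 0.44055648 : 0.10732176
Convolve the two distributions (both contribute in 2-u steps):
  M: 0.46745936×0.45212176 = 0.211349
  M+2: 0.46745936×0.44055648 + 0.43250127×0.45212176 = 0.401485
  M+4: 0.46745936×0.10732176 + 0.43250127×0.44055648 + 0.10003936×0.45212176 = 0.285940
  M+6: 0.43250127×0.10732176 + 0.10003936×0.44055648 = 0.090490
  M+8: 0.10003936×0.10732176 = 0.010736
Scale to base peak (0.401485) = 100: 52.6 : 100.0 : 71.2 : 22.5 : 2.7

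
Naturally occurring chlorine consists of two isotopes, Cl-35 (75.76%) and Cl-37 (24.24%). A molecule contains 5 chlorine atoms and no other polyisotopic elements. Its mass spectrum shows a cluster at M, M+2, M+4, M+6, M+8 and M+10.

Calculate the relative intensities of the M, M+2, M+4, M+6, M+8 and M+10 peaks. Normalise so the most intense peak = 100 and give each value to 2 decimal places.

Each Cl atom is independently Cl-35 (p = 0.7576) or Cl-37 (q = 0.2424); the cluster is the binomial expansion (p + q)^5.
P(M) = 0.7576^5 = 0.249574
P(M+2) = 5 × 0.7576^4 × 0.2424^1 = 0.399266
P(M+4) = 10 × 0.7576^3 × 0.2424^2 = 0.255497
P(M+6) = 10 × 0.7576^2 × 0.2424^3 = 0.081748
P(M+8) = 5 × 0.7576^1 × 0.2424^4 = 0.013078
P(M+10) = 0.2424^5 = 0.000837
The M+2 peak is largest (0.399266); scaling to 100 gives 62.51 : 100.00 : 63.99 : 20.47 : 3.28 : 0.21.

62.51 : 100.00 : 63.99 : 20.47 : 3.28 : 0.21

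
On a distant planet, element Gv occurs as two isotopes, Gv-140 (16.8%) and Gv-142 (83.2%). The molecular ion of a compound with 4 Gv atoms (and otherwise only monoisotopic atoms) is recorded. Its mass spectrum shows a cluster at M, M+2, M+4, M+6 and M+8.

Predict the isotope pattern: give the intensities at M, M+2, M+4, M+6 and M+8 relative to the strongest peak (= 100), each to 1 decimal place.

The 4 Gv atoms are independent, so intensities follow the terms of (0.168 + 0.832)^4.
P(M) = 0.168^4 = 0.000797
P(M+2) = 4 × 0.168^3 × 0.832^1 = 0.015780
P(M+4) = 6 × 0.168^2 × 0.832^2 = 0.117224
P(M+6) = 4 × 0.168^1 × 0.832^3 = 0.387025
P(M+8) = 0.832^4 = 0.479174
The M+8 peak is largest (0.479174); scaling to 100 gives 0.2 : 3.3 : 24.5 : 80.8 : 100.0.

0.2 : 3.3 : 24.5 : 80.8 : 100.0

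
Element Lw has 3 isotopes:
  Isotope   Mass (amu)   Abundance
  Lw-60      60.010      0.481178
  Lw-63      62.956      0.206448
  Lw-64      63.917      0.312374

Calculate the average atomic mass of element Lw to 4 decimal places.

61.8386 amu

Average mass = Σ (abundance × isotope mass) = 0.481178 × 60.010 + 0.206448 × 62.956 + 0.312374 × 63.917
= 28.87549 + 12.99714 + 19.96601 = 61.83864 amu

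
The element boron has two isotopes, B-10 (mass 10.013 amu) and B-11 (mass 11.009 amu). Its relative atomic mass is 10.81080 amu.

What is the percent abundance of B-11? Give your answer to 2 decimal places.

80.10%

With x = fraction of B-10 (so B-11 is 1 − x):
10.013·x + 11.009·(1 − x) = 10.81080
(10.013 − 11.009)·x = 10.81080 − 11.009
x = -0.19820 / -0.996 = 0.19900 → 19.90% B-10, 80.10% B-11.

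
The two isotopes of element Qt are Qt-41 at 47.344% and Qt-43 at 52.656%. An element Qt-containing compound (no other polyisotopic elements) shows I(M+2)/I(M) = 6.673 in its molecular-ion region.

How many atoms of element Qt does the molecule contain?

6

For n independent Qt atoms, I(M+2)/I(M) = n · (abundance Qt-43) / (abundance Qt-41) = n · 0.52656/0.47344.
n = 6.673 × 0.47344/0.52656 = 6.00 ≈ 6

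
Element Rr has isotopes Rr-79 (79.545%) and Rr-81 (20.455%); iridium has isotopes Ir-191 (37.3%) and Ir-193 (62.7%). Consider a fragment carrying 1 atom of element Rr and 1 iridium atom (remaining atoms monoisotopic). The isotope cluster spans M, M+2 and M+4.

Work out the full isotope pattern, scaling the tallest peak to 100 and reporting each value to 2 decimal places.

51.60 : 100.00 : 22.30

Element Rr pattern (n=1): 0.79545 : 0.20455
Iridium pattern (n=1): 0.3730 : 0.6270
Convolve the two distributions (both contribute in 2-u steps):
  M: 0.79545×0.3730 = 0.296703
  M+2: 0.79545×0.6270 + 0.20455×0.3730 = 0.575044
  M+4: 0.20455×0.6270 = 0.128253
Scale to base peak (0.575044) = 100: 51.60 : 100.00 : 22.30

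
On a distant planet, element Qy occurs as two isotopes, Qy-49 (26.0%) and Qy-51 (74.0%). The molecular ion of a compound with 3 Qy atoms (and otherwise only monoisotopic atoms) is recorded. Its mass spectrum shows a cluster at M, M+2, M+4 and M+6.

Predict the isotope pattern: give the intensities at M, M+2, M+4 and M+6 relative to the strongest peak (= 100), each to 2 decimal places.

The 3 Qy atoms are independent, so intensities follow the terms of (0.260 + 0.740)^3.
P(M) = 0.260^3 = 0.017576
P(M+2) = 3 × 0.260^2 × 0.740^1 = 0.150072
P(M+4) = 3 × 0.260^1 × 0.740^2 = 0.427128
P(M+6) = 0.740^3 = 0.405224
The M+4 peak is largest (0.427128); scaling to 100 gives 4.11 : 35.14 : 100.00 : 94.87.

4.11 : 35.14 : 100.00 : 94.87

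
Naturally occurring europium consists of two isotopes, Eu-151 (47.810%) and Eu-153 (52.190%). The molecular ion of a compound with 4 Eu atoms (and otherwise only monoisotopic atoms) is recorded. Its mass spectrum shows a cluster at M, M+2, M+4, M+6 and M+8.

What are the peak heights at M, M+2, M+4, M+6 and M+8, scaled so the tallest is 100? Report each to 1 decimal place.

Expanding (0.47810 + 0.52190)^4:
P(M) = 0.47810^4 = 0.052249
P(M+2) = 4 × 0.47810^3 × 0.52190^1 = 0.228141
P(M+4) = 6 × 0.47810^2 × 0.52190^2 = 0.373563
P(M+6) = 4 × 0.47810^1 × 0.52190^3 = 0.271857
P(M+8) = 0.52190^4 = 0.074191
The M+4 peak is largest (0.373563); scaling to 100 gives 14.0 : 61.1 : 100.0 : 72.8 : 19.9.

14.0 : 61.1 : 100.0 : 72.8 : 19.9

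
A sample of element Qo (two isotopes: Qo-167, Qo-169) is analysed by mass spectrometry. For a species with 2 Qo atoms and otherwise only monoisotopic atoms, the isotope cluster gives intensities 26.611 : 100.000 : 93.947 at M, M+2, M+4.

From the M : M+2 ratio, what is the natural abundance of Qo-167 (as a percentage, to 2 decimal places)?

34.74%

Let p = fractional abundance of Qo-167. I(M+2)/I(M) = [C(2,1)·p^1·(1−p)] / p^2 = 2·(1−p)/p = 100.000/26.611 = 3.7578
(1−p)/p = 3.7578/2 = 1.8789  ⇒  p = 1/(1 + 1.8789) = 0.3474
Qo-167: 34.74%, Qo-169: 65.26%.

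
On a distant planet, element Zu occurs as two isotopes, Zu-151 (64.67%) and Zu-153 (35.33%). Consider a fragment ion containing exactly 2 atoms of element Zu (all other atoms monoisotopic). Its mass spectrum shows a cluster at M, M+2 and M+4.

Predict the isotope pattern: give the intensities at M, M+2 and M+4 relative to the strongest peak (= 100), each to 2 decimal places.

The 2 Zu atoms are independent, so intensities follow the terms of (0.6467 + 0.3533)^2.
P(M) = 0.6467^2 = 0.418221
P(M+2) = 2 × 0.6467^1 × 0.3533^1 = 0.456958
P(M+4) = 0.3533^2 = 0.124821
The M+2 peak is largest (0.456958); scaling to 100 gives 91.52 : 100.00 : 27.32.

91.52 : 100.00 : 27.32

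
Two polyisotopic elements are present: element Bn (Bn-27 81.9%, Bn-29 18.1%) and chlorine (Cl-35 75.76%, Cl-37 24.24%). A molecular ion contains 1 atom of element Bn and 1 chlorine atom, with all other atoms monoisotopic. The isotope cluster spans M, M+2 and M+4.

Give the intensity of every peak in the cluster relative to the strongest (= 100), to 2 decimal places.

100.00 : 54.10 : 7.07

Element Bn pattern (n=1): 0.8190 : 0.1810
Chlorine pattern (n=1): 0.7576 : 0.2424
Convolve the two distributions (both contribute in 2-u steps):
  M: 0.8190×0.7576 = 0.620474
  M+2: 0.8190×0.2424 + 0.1810×0.7576 = 0.335651
  M+4: 0.1810×0.2424 = 0.043874
Scale to base peak (0.620474) = 100: 100.00 : 54.10 : 7.07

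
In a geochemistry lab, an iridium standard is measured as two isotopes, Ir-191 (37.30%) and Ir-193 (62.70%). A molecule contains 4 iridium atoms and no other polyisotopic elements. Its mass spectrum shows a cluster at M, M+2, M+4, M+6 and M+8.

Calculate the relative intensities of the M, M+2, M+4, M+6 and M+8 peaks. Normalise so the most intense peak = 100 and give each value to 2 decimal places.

5.26 : 35.39 : 89.23 : 100.00 : 42.02

The 4 Ir atoms are independent, so intensities follow the terms of (0.3730 + 0.6270)^4.
P(M) = 0.3730^4 = 0.019357
P(M+2) = 4 × 0.3730^3 × 0.6270^1 = 0.130153
P(M+4) = 6 × 0.3730^2 × 0.6270^2 = 0.328174
P(M+6) = 4 × 0.3730^1 × 0.6270^3 = 0.367766
P(M+8) = 0.6270^4 = 0.154550
The M+6 peak is largest (0.367766); scaling to 100 gives 5.26 : 35.39 : 89.23 : 100.00 : 42.02.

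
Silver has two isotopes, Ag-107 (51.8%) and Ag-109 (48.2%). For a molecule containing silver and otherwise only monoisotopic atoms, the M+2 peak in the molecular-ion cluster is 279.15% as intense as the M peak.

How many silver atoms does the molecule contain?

The M+2/M ratio from n Ag atoms is n · q/p = n · 0.482/0.518.
n = 2.7915 × 0.518/0.482 = 3.00 ≈ 3

3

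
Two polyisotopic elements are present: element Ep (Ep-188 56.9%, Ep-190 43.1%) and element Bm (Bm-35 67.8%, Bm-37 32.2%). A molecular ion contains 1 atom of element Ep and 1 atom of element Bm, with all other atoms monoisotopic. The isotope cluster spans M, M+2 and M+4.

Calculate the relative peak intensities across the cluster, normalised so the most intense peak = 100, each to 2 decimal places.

Element Ep pattern (n=1): 0.5690 : 0.4310
Element Bm pattern (n=1): 0.6780 : 0.3220
Convolve the two distributions (both contribute in 2-u steps):
  M: 0.5690×0.6780 = 0.385782
  M+2: 0.5690×0.3220 + 0.4310×0.6780 = 0.475436
  M+4: 0.4310×0.3220 = 0.138782
Scale to base peak (0.475436) = 100: 81.14 : 100.00 : 29.19

81.14 : 100.00 : 29.19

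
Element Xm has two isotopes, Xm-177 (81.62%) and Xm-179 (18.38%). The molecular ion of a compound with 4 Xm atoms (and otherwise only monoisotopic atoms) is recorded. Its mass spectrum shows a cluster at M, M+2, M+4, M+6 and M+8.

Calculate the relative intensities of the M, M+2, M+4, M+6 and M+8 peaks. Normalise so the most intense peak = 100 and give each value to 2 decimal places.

100.00 : 90.08 : 30.43 : 4.57 : 0.26

Expanding (0.8162 + 0.1838)^4:
P(M) = 0.8162^4 = 0.443799
P(M+2) = 4 × 0.8162^3 × 0.1838^1 = 0.399756
P(M+4) = 6 × 0.8162^2 × 0.1838^2 = 0.135032
P(M+6) = 4 × 0.8162^1 × 0.1838^3 = 0.020272
P(M+8) = 0.1838^4 = 0.001141
The M peak is largest (0.443799); scaling to 100 gives 100.00 : 90.08 : 30.43 : 4.57 : 0.26.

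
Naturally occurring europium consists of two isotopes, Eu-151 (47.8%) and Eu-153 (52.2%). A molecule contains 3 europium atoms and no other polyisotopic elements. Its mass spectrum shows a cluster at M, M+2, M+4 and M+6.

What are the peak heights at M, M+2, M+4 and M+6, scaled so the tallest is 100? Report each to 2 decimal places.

27.95 : 91.57 : 100.00 : 36.40

Each Eu atom is independently Eu-151 (p = 0.478) or Eu-153 (q = 0.522); the cluster is the binomial expansion (p + q)^3.
P(M) = 0.478^3 = 0.109215
P(M+2) = 3 × 0.478^2 × 0.522^1 = 0.357806
P(M+4) = 3 × 0.478^1 × 0.522^2 = 0.390742
P(M+6) = 0.522^3 = 0.142237
The M+4 peak is largest (0.390742); scaling to 100 gives 27.95 : 91.57 : 100.00 : 36.40.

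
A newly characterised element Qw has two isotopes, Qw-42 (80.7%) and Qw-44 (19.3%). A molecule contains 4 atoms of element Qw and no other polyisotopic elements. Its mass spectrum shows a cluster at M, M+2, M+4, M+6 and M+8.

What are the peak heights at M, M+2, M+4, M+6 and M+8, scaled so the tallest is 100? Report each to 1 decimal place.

100.0 : 95.7 : 34.3 : 5.5 : 0.3

The 4 Qw atoms are independent, so intensities follow the terms of (0.807 + 0.193)^4.
P(M) = 0.807^4 = 0.424125
P(M+2) = 4 × 0.807^3 × 0.193^1 = 0.405731
P(M+4) = 6 × 0.807^2 × 0.193^2 = 0.145550
P(M+6) = 4 × 0.807^1 × 0.193^3 = 0.023206
P(M+8) = 0.193^4 = 0.001387
The M peak is largest (0.424125); scaling to 100 gives 100.0 : 95.7 : 34.3 : 5.5 : 0.3.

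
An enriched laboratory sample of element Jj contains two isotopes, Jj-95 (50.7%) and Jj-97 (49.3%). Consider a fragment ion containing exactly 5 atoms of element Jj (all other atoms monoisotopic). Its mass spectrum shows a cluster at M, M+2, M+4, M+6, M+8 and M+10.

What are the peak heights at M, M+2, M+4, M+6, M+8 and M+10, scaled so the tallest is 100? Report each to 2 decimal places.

10.58 : 51.42 : 100.00 : 97.24 : 47.28 : 9.19

Expanding (0.507 + 0.493)^5:
P(M) = 0.507^5 = 0.033500
P(M+2) = 5 × 0.507^4 × 0.493^1 = 0.162873
P(M+4) = 10 × 0.507^3 × 0.493^2 = 0.316751
P(M+6) = 10 × 0.507^2 × 0.493^3 = 0.308004
P(M+8) = 5 × 0.507^1 × 0.493^4 = 0.149750
P(M+10) = 0.493^5 = 0.029123
The M+4 peak is largest (0.316751); scaling to 100 gives 10.58 : 51.42 : 100.00 : 97.24 : 47.28 : 9.19.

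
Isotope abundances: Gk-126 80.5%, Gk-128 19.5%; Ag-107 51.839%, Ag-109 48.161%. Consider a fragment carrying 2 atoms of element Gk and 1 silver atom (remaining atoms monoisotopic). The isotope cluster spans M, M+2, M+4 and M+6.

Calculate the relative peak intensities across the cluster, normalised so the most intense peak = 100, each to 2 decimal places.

70.75 : 100.00 : 35.99 : 3.86

Element Gk pattern (n=2): 0.648025 : 0.31395 : 0.038025
Silver pattern (n=1): 0.51839 : 0.48161
Convolve the two distributions (both contribute in 2-u steps):
  M: 0.648025×0.51839 = 0.335930
  M+2: 0.648025×0.48161 + 0.31395×0.51839 = 0.474844
  M+4: 0.31395×0.48161 + 0.038025×0.51839 = 0.170913
  M+6: 0.038025×0.48161 = 0.018313
Scale to base peak (0.474844) = 100: 70.75 : 100.00 : 35.99 : 3.86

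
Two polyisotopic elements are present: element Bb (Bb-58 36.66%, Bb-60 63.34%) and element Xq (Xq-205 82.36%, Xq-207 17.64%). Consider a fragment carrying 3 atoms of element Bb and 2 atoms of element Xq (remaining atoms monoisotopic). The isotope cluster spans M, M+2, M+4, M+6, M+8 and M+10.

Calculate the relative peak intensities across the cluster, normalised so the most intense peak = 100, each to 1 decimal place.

8.9 : 50.0 : 100.0 : 82.3 : 23.3 : 2.1

Element Bb pattern (n=3): 0.04926941 : 0.25537844 : 0.44123488 : 0.25411727
Element Xq pattern (n=2): 0.67831696 : 0.29056608 : 0.03111696
Convolve the two distributions (both contribute in 2-u steps):
  M: 0.04926941×0.67831696 = 0.033420
  M+2: 0.04926941×0.29056608 + 0.25537844×0.67831696 = 0.187544
  M+4: 0.04926941×0.03111696 + 0.25537844×0.29056608 + 0.44123488×0.67831696 = 0.375035
  M+6: 0.25537844×0.03111696 + 0.44123488×0.29056608 + 0.25411727×0.67831696 = 0.308527
  M+8: 0.44123488×0.03111696 + 0.25411727×0.29056608 = 0.087568
  M+10: 0.25411727×0.03111696 = 0.007907
Scale to base peak (0.375035) = 100: 8.9 : 50.0 : 100.0 : 82.3 : 23.3 : 2.1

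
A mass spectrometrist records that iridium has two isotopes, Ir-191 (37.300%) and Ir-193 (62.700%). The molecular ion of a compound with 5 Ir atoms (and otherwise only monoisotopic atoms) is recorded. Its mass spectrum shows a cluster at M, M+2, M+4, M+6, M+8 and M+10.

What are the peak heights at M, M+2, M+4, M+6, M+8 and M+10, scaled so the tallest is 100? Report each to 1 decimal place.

2.1 : 17.7 : 59.5 : 100.0 : 84.0 : 28.3

Expanding (0.37300 + 0.62700)^5:
P(M) = 0.37300^5 = 0.007220
P(M+2) = 5 × 0.37300^4 × 0.62700^1 = 0.060684
P(M+4) = 10 × 0.37300^3 × 0.62700^2 = 0.204015
P(M+6) = 10 × 0.37300^2 × 0.62700^3 = 0.342942
P(M+8) = 5 × 0.37300^1 × 0.62700^4 = 0.288237
P(M+10) = 0.62700^5 = 0.096903
The M+6 peak is largest (0.342942); scaling to 100 gives 2.1 : 17.7 : 59.5 : 100.0 : 84.0 : 28.3.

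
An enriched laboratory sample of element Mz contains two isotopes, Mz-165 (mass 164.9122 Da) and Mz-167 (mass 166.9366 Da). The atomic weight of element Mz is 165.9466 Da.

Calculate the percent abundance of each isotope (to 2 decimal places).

Mz-165: 48.90%, Mz-167: 51.10%

With x = fraction of Mz-165 (so Mz-167 is 1 − x):
164.9122·x + 166.9366·(1 − x) = 165.9466
(164.9122 − 166.9366)·x = 165.9466 − 166.9366
x = -0.9900 / -2.0244 = 0.48903 → 48.90% Mz-165, 51.10% Mz-167.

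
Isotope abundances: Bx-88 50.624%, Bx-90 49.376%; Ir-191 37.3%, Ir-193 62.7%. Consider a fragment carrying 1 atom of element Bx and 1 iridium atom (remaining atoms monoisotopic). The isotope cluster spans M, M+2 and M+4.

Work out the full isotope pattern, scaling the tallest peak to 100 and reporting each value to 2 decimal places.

Element Bx pattern (n=1): 0.50624 : 0.49376
Iridium pattern (n=1): 0.3730 : 0.6270
Convolve the two distributions (both contribute in 2-u steps):
  M: 0.50624×0.3730 = 0.188828
  M+2: 0.50624×0.6270 + 0.49376×0.3730 = 0.501585
  M+4: 0.49376×0.6270 = 0.309588
Scale to base peak (0.501585) = 100: 37.65 : 100.00 : 61.72

37.65 : 100.00 : 61.72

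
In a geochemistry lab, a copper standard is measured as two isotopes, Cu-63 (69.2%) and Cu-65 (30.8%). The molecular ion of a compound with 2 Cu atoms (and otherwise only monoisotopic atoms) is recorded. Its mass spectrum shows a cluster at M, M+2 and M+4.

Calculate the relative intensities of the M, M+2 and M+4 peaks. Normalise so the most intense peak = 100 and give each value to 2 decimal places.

100.00 : 89.02 : 19.81

Expanding (0.692 + 0.308)^2:
P(M) = 0.692^2 = 0.478864
P(M+2) = 2 × 0.692^1 × 0.308^1 = 0.426272
P(M+4) = 0.308^2 = 0.094864
The M peak is largest (0.478864); scaling to 100 gives 100.00 : 89.02 : 19.81.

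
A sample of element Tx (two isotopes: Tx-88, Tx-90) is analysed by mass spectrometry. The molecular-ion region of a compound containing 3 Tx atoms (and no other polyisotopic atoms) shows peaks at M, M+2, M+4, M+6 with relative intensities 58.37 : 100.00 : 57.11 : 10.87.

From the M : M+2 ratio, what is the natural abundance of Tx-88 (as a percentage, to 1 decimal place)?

Let p = fractional abundance of Tx-88. I(M+2)/I(M) = [C(3,1)·p^2·(1−p)] / p^3 = 3·(1−p)/p = 100.00/58.37 = 1.7132
(1−p)/p = 1.7132/3 = 0.5711  ⇒  p = 1/(1 + 0.5711) = 0.6365
Tx-88: 63.7%, Tx-90: 36.3%.

63.7%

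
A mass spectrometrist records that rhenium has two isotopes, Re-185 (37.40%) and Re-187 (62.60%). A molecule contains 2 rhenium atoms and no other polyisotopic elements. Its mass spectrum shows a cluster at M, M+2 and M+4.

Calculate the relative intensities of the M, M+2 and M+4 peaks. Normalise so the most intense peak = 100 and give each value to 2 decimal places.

29.87 : 100.00 : 83.69

The 2 Re atoms are independent, so intensities follow the terms of (0.3740 + 0.6260)^2.
P(M) = 0.3740^2 = 0.139876
P(M+2) = 2 × 0.3740^1 × 0.6260^1 = 0.468248
P(M+4) = 0.6260^2 = 0.391876
The M+2 peak is largest (0.468248); scaling to 100 gives 29.87 : 100.00 : 83.69.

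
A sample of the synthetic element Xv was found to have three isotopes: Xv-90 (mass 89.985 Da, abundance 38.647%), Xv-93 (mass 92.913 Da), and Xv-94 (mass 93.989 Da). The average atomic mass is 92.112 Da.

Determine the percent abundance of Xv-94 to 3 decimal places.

Let x and y be the fractions of Xv-93 and Xv-94. Then x + y = 1 − 0.38647 = 0.61353 and 92.913x + 93.989y = 92.112 − 0.38647×89.985 = 57.33549705.
Substituting: 92.913x + 93.989(0.61353 − x) = 57.33549705
(92.913 − 93.989)x = -0.32957412  ⇒  x = 0.30630, y = 0.30723
Xv-93: 30.630%, Xv-94: 30.723%.

30.723%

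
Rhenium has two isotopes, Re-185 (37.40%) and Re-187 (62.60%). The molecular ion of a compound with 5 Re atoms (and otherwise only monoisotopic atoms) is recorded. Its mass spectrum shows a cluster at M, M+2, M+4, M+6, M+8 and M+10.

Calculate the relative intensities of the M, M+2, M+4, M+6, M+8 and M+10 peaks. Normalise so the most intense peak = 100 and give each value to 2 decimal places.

The 5 Re atoms are independent, so intensities follow the terms of (0.3740 + 0.6260)^5.
P(M) = 0.3740^5 = 0.007317
P(M+2) = 5 × 0.3740^4 × 0.6260^1 = 0.061239
P(M+4) = 10 × 0.3740^3 × 0.6260^2 = 0.205005
P(M+6) = 10 × 0.3740^2 × 0.6260^3 = 0.343136
P(M+8) = 5 × 0.3740^1 × 0.6260^4 = 0.287170
P(M+10) = 0.6260^5 = 0.096133
The M+6 peak is largest (0.343136); scaling to 100 gives 2.13 : 17.85 : 59.74 : 100.00 : 83.69 : 28.02.

2.13 : 17.85 : 59.74 : 100.00 : 83.69 : 28.02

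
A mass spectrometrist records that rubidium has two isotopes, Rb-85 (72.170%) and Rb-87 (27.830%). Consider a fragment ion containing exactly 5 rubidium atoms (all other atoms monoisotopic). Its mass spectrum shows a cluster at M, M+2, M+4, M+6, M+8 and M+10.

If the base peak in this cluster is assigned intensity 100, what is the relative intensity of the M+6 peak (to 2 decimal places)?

29.74

Term probabilities: M 0.1958, M+2 0.3775, M+4 0.2911, M+6 0.1123, M+8 0.0216, M+10 0.0017. Base peak = M+2.
P(M+2) = C(5,1) × 0.72170^4 × 0.27830^1 = 5 × 0.27128565 × 0.2783 = 0.377494 (base)
P(M+6) = C(5,3) × 0.72170^2 × 0.27830^3 = 10 × 0.52085089 × 0.02155458 = 0.112267
Relative intensity = 0.112267 / 0.377494 × 100 = 29.74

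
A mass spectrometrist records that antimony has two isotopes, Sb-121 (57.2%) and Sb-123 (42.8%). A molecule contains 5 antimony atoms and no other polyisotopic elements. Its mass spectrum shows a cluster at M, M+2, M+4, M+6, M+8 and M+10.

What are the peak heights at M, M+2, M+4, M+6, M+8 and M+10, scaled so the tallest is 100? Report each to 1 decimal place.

The 5 Sb atoms are independent, so intensities follow the terms of (0.572 + 0.428)^5.
P(M) = 0.572^5 = 0.061232
P(M+2) = 5 × 0.572^4 × 0.428^1 = 0.229086
P(M+4) = 10 × 0.572^3 × 0.428^2 = 0.342827
P(M+6) = 10 × 0.572^2 × 0.428^3 = 0.256521
P(M+8) = 5 × 0.572^1 × 0.428^4 = 0.095971
P(M+10) = 0.428^5 = 0.014362
The M+4 peak is largest (0.342827); scaling to 100 gives 17.9 : 66.8 : 100.0 : 74.8 : 28.0 : 4.2.

17.9 : 66.8 : 100.0 : 74.8 : 28.0 : 4.2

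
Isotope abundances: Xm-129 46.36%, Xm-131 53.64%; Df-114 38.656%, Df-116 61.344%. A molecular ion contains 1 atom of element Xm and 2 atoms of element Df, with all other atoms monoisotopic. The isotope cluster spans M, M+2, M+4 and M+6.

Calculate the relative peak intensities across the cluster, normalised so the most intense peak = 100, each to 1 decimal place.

16.2 : 70.0 : 100.0 : 47.1

Element Xm pattern (n=1): 0.4636 : 0.5364
Element Df pattern (n=2): 0.14942863 : 0.47426273 : 0.37630863
Convolve the two distributions (both contribute in 2-u steps):
  M: 0.4636×0.14942863 = 0.069275
  M+2: 0.4636×0.47426273 + 0.5364×0.14942863 = 0.300022
  M+4: 0.4636×0.37630863 + 0.5364×0.47426273 = 0.428851
  M+6: 0.5364×0.37630863 = 0.201852
Scale to base peak (0.428851) = 100: 16.2 : 70.0 : 100.0 : 47.1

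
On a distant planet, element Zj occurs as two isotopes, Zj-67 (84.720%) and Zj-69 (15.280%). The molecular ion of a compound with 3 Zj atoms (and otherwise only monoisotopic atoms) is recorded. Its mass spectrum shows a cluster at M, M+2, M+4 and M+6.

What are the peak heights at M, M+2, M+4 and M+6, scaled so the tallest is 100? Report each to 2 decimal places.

Each Zj atom is independently Zj-67 (p = 0.84720) or Zj-69 (q = 0.15280); the cluster is the binomial expansion (p + q)^3.
P(M) = 0.84720^3 = 0.608076
P(M+2) = 3 × 0.84720^2 × 0.15280^1 = 0.329016
P(M+4) = 3 × 0.84720^1 × 0.15280^2 = 0.059341
P(M+6) = 0.15280^3 = 0.003568
The M peak is largest (0.608076); scaling to 100 gives 100.00 : 54.11 : 9.76 : 0.59.

100.00 : 54.11 : 9.76 : 0.59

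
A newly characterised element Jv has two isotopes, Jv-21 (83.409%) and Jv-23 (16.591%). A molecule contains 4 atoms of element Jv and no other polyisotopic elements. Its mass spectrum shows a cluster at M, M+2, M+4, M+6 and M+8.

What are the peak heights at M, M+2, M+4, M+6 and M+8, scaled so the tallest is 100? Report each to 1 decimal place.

The 4 Jv atoms are independent, so intensities follow the terms of (0.83409 + 0.16591)^4.
P(M) = 0.83409^4 = 0.484007
P(M+2) = 4 × 0.83409^3 × 0.16591^1 = 0.385098
P(M+4) = 6 × 0.83409^2 × 0.16591^2 = 0.114901
P(M+6) = 4 × 0.83409^1 × 0.16591^3 = 0.015237
P(M+8) = 0.16591^4 = 0.000758
The M peak is largest (0.484007); scaling to 100 gives 100.0 : 79.6 : 23.7 : 3.1 : 0.2.

100.0 : 79.6 : 23.7 : 3.1 : 0.2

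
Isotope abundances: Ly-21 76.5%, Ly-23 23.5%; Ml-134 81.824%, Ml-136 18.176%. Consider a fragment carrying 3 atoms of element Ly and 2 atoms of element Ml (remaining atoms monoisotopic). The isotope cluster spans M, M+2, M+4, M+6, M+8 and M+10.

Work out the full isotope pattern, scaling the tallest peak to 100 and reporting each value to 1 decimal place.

Element Ly pattern (n=3): 0.44769713 : 0.41258363 : 0.12674137 : 0.01297787
Element Ml pattern (n=2): 0.6695167 : 0.2974466 : 0.0330367
Convolve the two distributions (both contribute in 2-u steps):
  M: 0.44769713×0.6695167 = 0.299741
  M+2: 0.44769713×0.2974466 + 0.41258363×0.6695167 = 0.409398
  M+4: 0.44769713×0.0330367 + 0.41258363×0.2974466 + 0.12674137×0.6695167 = 0.222367
  M+6: 0.41258363×0.0330367 + 0.12674137×0.2974466 + 0.01297787×0.6695167 = 0.060018
  M+8: 0.12674137×0.0330367 + 0.01297787×0.2974466 = 0.008047
  M+10: 0.01297787×0.0330367 = 0.000429
Scale to base peak (0.409398) = 100: 73.2 : 100.0 : 54.3 : 14.7 : 2.0 : 0.1

73.2 : 100.0 : 54.3 : 14.7 : 2.0 : 0.1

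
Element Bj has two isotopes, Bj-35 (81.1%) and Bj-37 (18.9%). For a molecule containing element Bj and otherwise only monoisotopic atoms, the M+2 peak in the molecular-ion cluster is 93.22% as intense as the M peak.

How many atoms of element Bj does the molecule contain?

The M+2/M ratio from n Bj atoms is n · q/p = n · 0.189/0.811.
n = 0.9322 × 0.811/0.189 = 4.00 ≈ 4

4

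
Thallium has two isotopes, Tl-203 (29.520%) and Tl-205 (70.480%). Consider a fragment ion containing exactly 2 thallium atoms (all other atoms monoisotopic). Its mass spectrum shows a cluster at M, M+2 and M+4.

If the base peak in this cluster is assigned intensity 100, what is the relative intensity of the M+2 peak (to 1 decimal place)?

83.8

Binomial terms of (0.29520 + 0.70480)^2: M 0.0871, M+2 0.4161, M+4 0.4967 → M+4 is the base peak.
P(M+4) = C(2,2) × 0.29520^0 × 0.70480^2 = 1 × 1.0000 × 0.49674304 = 0.496743 (base)
P(M+2) = C(2,1) × 0.29520^1 × 0.70480^1 = 2 × 0.2952 × 0.7048 = 0.416114
Relative intensity = 0.416114 / 0.496743 × 100 = 83.8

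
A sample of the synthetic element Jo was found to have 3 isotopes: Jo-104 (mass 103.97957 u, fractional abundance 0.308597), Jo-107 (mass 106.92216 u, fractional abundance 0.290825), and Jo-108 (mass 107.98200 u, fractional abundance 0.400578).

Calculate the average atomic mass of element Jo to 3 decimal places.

106.439 u

Average mass = Σ (abundance × isotope mass) = 0.308597 × 103.97957 + 0.290825 × 106.92216 + 0.400578 × 107.98200
= 32.087783 + 31.095637 + 43.255214 = 106.438634 u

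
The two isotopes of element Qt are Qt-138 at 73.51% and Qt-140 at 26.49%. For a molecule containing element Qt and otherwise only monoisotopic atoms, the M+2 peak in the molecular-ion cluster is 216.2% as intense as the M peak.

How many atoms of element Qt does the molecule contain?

6

With n Qt atoms, P(M+2)/P(M) = C(n,1)·p^(n−1)q / p^n = n·q/p = n · 0.2649/0.7351.
n = 2.162 × 0.7351/0.2649 = 6.00 ≈ 6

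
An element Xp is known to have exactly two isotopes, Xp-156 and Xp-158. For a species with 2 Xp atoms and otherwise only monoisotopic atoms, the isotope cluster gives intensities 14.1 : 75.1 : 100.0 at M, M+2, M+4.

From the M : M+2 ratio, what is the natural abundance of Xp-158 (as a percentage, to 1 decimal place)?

72.7%

Write p for the Xp-156 fraction. I(M+2)/I(M) = [C(2,1)·p^1·(1−p)] / p^2 = 2·(1−p)/p = 75.1/14.1 = 5.3262
(1−p)/p = 5.3262/2 = 2.6631  ⇒  p = 1/(1 + 2.6631) = 0.2730
Xp-156: 27.3%, Xp-158: 72.7%.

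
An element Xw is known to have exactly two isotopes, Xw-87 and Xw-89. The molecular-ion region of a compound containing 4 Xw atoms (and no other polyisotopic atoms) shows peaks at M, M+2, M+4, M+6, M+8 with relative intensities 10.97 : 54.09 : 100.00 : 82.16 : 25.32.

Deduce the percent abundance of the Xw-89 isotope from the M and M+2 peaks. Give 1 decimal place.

55.2%

Write p for the Xw-87 fraction. I(M+2)/I(M) = [C(4,1)·p^3·(1−p)] / p^4 = 4·(1−p)/p = 54.09/10.97 = 4.9307
(1−p)/p = 4.9307/4 = 1.2327  ⇒  p = 1/(1 + 1.2327) = 0.4479
Xw-87: 44.8%, Xw-89: 55.2%.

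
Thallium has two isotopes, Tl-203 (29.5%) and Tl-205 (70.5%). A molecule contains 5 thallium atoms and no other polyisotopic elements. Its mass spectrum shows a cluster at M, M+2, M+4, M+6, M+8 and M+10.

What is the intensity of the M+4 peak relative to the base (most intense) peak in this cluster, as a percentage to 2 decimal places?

(0.295 + 0.705)^5 gives M 0.0022, M+2 0.0267, M+4 0.1276, M+6 0.3049, M+8 0.3644, M+10 0.1742; the largest is M+8.
P(M+8) = C(5,4) × 0.295^1 × 0.705^4 = 5 × 0.2950 × 0.24703385 = 0.364375 (base)
P(M+4) = C(5,2) × 0.295^3 × 0.705^2 = 10 × 0.02567237 × 0.497025 = 0.127598
Relative intensity = 0.127598 / 0.364375 × 100 = 35.02

35.02%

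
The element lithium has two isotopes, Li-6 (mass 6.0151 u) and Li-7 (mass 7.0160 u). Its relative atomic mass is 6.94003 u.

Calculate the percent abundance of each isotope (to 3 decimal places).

Let x be the fractional abundance of Li-6; then Li-7 has abundance 1 − x.
6.0151·x + 7.0160·(1 − x) = 6.94003
(6.0151 − 7.0160)·x = 6.94003 − 7.0160
x = -0.07597 / -1.0009 = 0.07590 → 7.590% Li-6, 92.410% Li-7.

Li-6: 7.590%, Li-7: 92.410%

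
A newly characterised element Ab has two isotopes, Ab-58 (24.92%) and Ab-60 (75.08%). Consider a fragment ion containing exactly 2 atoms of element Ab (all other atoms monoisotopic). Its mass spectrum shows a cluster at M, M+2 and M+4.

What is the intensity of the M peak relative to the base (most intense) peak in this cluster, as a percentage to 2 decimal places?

(0.2492 + 0.7508)^2 gives M 0.0621, M+2 0.3742, M+4 0.5637; the largest is M+4.
P(M+4) = C(2,2) × 0.2492^0 × 0.7508^2 = 1 × 1.0000 × 0.56370064 = 0.563701 (base)
P(M) = C(2,0) × 0.2492^2 × 0.7508^0 = 1 × 0.06210064 × 1.0000 = 0.062101
Relative intensity = 0.062101 / 0.563701 × 100 = 11.02

11.02%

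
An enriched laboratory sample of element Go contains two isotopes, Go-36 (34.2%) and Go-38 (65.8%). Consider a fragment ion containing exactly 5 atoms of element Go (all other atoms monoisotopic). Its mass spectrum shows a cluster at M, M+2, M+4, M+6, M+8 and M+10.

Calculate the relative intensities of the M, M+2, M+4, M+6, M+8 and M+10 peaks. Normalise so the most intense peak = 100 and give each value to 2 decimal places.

1.40 : 13.51 : 51.98 : 100.00 : 96.20 : 37.02

Each Go atom is independently Go-36 (p = 0.342) or Go-38 (q = 0.658); the cluster is the binomial expansion (p + q)^5.
P(M) = 0.342^5 = 0.004679
P(M+2) = 5 × 0.342^4 × 0.658^1 = 0.045009
P(M+4) = 10 × 0.342^3 × 0.658^2 = 0.173193
P(M+6) = 10 × 0.342^2 × 0.658^3 = 0.333219
P(M+8) = 5 × 0.342^1 × 0.658^4 = 0.320553
P(M+10) = 0.658^5 = 0.123347
The M+6 peak is largest (0.333219); scaling to 100 gives 1.40 : 13.51 : 51.98 : 100.00 : 96.20 : 37.02.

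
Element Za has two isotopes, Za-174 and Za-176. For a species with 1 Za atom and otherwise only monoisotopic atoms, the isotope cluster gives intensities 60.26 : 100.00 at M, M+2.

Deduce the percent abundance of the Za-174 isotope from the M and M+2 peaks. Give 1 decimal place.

37.6%

Write p for the Za-174 fraction. I(M+2)/I(M) = [C(1,1)·p^0·(1−p)] / p^1 = 1·(1−p)/p = 100.00/60.26 = 1.6595
(1−p)/p = 1.6595/1 = 1.6595  ⇒  p = 1/(1 + 1.6595) = 0.3760
Za-174: 37.6%, Za-176: 62.4%.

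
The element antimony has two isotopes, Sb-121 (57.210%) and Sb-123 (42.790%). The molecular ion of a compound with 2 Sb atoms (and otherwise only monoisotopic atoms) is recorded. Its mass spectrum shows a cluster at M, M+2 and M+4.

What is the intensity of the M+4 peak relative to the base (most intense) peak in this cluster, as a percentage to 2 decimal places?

(0.57210 + 0.42790)^2 gives M 0.3273, M+2 0.4896, M+4 0.1831; the largest is M+2.
P(M+2) = C(2,1) × 0.57210^1 × 0.42790^1 = 2 × 0.5721 × 0.4279 = 0.489603 (base)
P(M+4) = C(2,2) × 0.57210^0 × 0.42790^2 = 1 × 1.0000 × 0.18309841 = 0.183098
Relative intensity = 0.183098 / 0.489603 × 100 = 37.40

37.40%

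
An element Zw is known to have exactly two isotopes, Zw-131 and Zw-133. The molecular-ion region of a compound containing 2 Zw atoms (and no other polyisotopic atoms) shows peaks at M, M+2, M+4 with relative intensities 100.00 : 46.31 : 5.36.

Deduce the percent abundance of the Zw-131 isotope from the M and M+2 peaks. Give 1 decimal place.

81.2%

Let p = fractional abundance of Zw-131. I(M+2)/I(M) = [C(2,1)·p^1·(1−p)] / p^2 = 2·(1−p)/p = 46.31/100.00 = 0.4631
(1−p)/p = 0.4631/2 = 0.2316  ⇒  p = 1/(1 + 0.2316) = 0.8120
Zw-131: 81.2%, Zw-133: 18.8%.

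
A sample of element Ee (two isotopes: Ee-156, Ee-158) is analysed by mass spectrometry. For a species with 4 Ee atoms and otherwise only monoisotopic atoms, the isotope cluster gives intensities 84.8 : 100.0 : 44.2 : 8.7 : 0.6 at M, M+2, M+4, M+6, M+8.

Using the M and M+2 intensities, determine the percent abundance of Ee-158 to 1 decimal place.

If p is the fraction of Ee that is Ee-156, then I(M+2)/I(M) = [C(4,1)·p^3·(1−p)] / p^4 = 4·(1−p)/p = 100.0/84.8 = 1.1792
(1−p)/p = 1.1792/4 = 0.2948  ⇒  p = 1/(1 + 0.2948) = 0.7723
Ee-156: 77.2%, Ee-158: 22.8%.

22.8%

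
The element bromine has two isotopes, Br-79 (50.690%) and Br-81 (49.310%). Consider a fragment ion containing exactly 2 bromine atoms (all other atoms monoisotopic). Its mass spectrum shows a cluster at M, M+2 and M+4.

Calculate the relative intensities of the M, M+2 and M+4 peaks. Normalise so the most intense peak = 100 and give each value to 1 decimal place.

Each Br atom is independently Br-79 (p = 0.50690) or Br-81 (q = 0.49310); the cluster is the binomial expansion (p + q)^2.
P(M) = 0.50690^2 = 0.256948
P(M+2) = 2 × 0.50690^1 × 0.49310^1 = 0.499905
P(M+4) = 0.49310^2 = 0.243148
The M+2 peak is largest (0.499905); scaling to 100 gives 51.4 : 100.0 : 48.6.

51.4 : 100.0 : 48.6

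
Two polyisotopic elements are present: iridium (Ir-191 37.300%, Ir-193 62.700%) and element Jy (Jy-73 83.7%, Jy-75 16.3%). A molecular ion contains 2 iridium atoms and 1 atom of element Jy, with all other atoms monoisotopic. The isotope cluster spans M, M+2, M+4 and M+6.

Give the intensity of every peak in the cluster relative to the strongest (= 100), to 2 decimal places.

28.12 : 100.00 : 97.85 : 15.47

Iridium pattern (n=2): 0.139129 : 0.467742 : 0.393129
Element Jy pattern (n=1): 0.8370 : 0.1630
Convolve the two distributions (both contribute in 2-u steps):
  M: 0.139129×0.8370 = 0.116451
  M+2: 0.139129×0.1630 + 0.467742×0.8370 = 0.414178
  M+4: 0.467742×0.1630 + 0.393129×0.8370 = 0.405291
  M+6: 0.393129×0.1630 = 0.064080
Scale to base peak (0.414178) = 100: 28.12 : 100.00 : 97.85 : 15.47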